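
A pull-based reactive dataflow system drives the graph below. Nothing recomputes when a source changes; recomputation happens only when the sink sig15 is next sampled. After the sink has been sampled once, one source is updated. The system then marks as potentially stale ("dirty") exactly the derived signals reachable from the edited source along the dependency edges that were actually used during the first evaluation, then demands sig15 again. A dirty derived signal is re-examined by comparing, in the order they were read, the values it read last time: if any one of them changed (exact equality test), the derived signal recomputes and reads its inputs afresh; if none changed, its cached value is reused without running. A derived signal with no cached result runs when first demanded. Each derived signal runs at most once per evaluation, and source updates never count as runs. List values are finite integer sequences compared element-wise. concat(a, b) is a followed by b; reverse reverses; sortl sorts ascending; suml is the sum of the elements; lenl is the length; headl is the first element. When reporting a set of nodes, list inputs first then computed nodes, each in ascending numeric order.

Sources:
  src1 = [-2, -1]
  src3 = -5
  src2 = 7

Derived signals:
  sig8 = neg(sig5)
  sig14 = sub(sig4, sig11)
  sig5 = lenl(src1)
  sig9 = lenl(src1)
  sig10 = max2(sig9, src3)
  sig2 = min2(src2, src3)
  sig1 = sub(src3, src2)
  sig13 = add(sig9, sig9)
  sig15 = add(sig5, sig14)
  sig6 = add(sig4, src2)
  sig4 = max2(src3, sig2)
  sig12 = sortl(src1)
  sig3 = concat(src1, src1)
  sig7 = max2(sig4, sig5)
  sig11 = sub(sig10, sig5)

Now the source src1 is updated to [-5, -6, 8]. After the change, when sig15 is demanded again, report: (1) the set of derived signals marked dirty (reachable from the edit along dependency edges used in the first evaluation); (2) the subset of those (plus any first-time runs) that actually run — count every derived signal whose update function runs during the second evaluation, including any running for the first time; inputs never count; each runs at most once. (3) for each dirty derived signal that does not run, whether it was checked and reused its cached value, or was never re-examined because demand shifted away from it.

Marked dirty: sig5, sig9, sig10, sig11, sig14, sig15.
Derived signals that run: sig5, sig9, sig10, sig11, sig15 — 5 in total.
Checked but reused from cache: sig14.
Key observation: the cutoff stops propagation at sig14 — its inputs' values are unchanged, so it reuses its cache.

First evaluation (everything demanded from the output):
  sig2 = min2(7, -5) = -5
  sig4 = max2(-5, -5) = -5
  sig5 = lenl([-2, -1]) = 2
  sig9 = lenl([-2, -1]) = 2
  sig10 = max2(2, -5) = 2
  sig11 = sub(2, 2) = 0
  sig14 = sub(-5, 0) = -5
  sig15 = add(2, -5) = -3

Propagation after the edit:
  sig5: runs — src1 [-2, -1]->[-5, -6, 8]; result 3.
  sig9: runs — src1 [-2, -1]->[-5, -6, 8]; result 3.
  sig10: runs — sig9 2->3; result 3.
  sig11: runs — sig10 2->3; sig5 2->3; result 0 (same value as before).
  sig14: checked — values it read are unchanged (sig4 unchanged, sig11 unchanged); reused cached -5 without running.
  sig15: runs — sig5 2->3; result -2.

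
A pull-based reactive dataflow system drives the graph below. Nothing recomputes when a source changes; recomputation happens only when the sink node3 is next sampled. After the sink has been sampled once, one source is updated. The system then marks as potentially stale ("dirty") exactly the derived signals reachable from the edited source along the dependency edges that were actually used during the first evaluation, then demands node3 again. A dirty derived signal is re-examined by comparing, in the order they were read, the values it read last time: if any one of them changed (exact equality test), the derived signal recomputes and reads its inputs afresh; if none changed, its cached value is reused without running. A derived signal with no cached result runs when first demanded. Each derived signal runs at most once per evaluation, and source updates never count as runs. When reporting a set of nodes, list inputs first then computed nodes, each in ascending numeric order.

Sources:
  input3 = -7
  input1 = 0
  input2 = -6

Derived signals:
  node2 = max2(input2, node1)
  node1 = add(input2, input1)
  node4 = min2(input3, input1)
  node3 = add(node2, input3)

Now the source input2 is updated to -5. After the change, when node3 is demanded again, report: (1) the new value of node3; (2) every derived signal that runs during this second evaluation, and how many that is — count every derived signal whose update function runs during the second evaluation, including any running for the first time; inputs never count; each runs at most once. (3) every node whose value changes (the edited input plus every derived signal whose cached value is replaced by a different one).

First evaluation (everything demanded from the output):
  node1 = add(-6, 0) = -6
  node2 = max2(-6, -6) = -6
  node3 = add(-6, -7) = -13

Propagation after the edit:
  node1: runs — input2 -6->-5; result -5.
  node2: runs — input2 -6->-5; node1 -6->-5; result -5.
  node3: runs — node2 -6->-5; result -12.

New value of node3: -12.
Derived signals that run: node1, node2, node3 — 3 in total.
Values that change: input2, node1, node2, node3.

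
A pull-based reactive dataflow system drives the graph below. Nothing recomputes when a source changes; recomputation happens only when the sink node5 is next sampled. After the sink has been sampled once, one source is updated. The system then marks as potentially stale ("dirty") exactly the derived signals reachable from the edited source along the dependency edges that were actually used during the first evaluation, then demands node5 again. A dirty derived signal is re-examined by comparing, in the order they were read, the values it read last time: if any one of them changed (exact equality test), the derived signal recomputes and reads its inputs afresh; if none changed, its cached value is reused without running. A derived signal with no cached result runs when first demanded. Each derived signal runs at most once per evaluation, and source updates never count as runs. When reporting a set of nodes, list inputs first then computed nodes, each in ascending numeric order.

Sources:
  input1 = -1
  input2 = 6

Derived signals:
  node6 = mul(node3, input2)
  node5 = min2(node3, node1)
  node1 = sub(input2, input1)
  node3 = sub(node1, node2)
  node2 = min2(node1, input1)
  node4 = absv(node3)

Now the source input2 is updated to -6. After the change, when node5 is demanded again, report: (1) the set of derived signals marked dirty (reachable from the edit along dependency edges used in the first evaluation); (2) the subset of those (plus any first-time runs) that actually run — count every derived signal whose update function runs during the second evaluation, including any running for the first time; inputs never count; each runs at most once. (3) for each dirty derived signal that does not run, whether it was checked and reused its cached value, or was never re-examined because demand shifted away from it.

Marked dirty: node1, node2, node3, node5.
Derived signals that run: node1, node2, node3, node5 — 4 in total.
Every dirty derived signal ran.

First evaluation (everything demanded from the output):
  node1 = sub(6, -1) = 7
  node2 = min2(7, -1) = -1
  node3 = sub(7, -1) = 8
  node5 = min2(8, 7) = 7

Propagation after the edit:
  node1: runs — input2 6->-6; result -5.
  node2: runs — node1 7->-5; result -5.
  node3: runs — node1 7->-5; node2 -1->-5; result 0.
  node5: runs — node3 8->0; node1 7->-5; result -5.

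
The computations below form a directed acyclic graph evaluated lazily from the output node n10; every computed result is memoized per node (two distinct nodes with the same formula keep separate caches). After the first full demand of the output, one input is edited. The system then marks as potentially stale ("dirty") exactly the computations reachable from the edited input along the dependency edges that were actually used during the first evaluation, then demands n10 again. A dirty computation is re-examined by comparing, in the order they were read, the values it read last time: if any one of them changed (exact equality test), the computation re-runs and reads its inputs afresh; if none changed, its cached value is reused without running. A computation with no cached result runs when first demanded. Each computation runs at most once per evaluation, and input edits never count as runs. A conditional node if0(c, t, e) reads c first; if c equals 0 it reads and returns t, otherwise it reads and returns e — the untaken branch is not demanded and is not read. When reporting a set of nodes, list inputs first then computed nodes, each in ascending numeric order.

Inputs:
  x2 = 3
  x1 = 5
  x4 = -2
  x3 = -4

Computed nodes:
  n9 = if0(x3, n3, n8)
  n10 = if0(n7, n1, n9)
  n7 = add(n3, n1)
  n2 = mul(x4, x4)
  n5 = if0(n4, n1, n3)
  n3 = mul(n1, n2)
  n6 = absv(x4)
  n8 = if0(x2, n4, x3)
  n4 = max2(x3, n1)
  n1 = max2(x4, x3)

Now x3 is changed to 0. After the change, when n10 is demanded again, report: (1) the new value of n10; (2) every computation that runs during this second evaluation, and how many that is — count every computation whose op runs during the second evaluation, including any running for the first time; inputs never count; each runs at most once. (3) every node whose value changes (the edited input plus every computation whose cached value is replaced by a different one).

First demand of the output computes:
  n1 = max2(-2, -4) = -2
  n2 = mul(-2, -2) = 4
  n3 = mul(-2, 4) = -8
  n7 = add(-8, -2) = -10
  n8 = if0(x2=3 -> else branch x3) = -4
  n9 = if0(x3=-4 -> else branch n8) = -4
  n10 = if0(n7=-10 -> else branch n9) = -4

After the edit, cleaning proceeds:
  n1: a read changed (x3 -4->0) — executes, giving 0.
  n3: a read changed (n1 -2->0) — executes, giving 0.
  n7: a read changed (n3 -8->0; n1 -2->0) — executes, giving 0.
  n8: stays stale; no demand reaches it after the flip.
  n9: stays stale; no demand reaches it after the flip.
  n10: a read changed (n7 -10->0) — executes, giving 0.

Note the branch switch — demand abandons n8, n9, which are never re-examined.

Demanding n10 again yields 0.
4 computations run: n1, n3, n7, n10.
The nodes whose values change: x3, n1, n3, n7, n10.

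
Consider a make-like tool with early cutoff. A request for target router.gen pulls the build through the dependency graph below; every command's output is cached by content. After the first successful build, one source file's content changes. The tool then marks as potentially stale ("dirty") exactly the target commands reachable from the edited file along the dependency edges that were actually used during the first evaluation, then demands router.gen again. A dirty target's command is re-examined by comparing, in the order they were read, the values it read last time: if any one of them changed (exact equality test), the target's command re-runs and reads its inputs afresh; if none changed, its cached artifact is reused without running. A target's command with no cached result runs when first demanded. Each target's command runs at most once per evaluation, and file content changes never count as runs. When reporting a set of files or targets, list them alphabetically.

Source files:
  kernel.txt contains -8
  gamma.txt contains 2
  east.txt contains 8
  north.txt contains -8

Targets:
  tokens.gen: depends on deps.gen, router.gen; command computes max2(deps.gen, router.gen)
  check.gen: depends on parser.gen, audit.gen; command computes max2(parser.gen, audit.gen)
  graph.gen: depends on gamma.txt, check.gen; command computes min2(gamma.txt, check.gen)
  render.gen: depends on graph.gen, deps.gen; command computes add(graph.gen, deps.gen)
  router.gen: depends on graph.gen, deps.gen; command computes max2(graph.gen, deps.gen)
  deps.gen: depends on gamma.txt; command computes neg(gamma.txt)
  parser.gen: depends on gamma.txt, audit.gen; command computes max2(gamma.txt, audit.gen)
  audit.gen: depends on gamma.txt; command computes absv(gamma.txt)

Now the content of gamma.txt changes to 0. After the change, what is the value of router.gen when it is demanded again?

First demand of the output computes:
  audit.gen = absv(2) = 2
  deps.gen = neg(2) = -2
  parser.gen = max2(2, 2) = 2
  check.gen = max2(2, 2) = 2
  graph.gen = min2(2, 2) = 2
  router.gen = max2(2, -2) = 2

After the edit, cleaning proceeds:
  audit.gen: a read changed (gamma.txt 2->0) — executes, giving 0.
  deps.gen: a read changed (gamma.txt 2->0) — executes, giving 0.
  parser.gen: a read changed (gamma.txt 2->0; audit.gen 2->0) — executes, giving 0.
  check.gen: a read changed (parser.gen 2->0; audit.gen 2->0) — executes, giving 0.
  graph.gen: a read changed (gamma.txt 2->0; check.gen 2->0) — executes, giving 0.
  router.gen: a read changed (graph.gen 2->0; deps.gen -2->0) — executes, giving 0.

Demanding router.gen again yields 0.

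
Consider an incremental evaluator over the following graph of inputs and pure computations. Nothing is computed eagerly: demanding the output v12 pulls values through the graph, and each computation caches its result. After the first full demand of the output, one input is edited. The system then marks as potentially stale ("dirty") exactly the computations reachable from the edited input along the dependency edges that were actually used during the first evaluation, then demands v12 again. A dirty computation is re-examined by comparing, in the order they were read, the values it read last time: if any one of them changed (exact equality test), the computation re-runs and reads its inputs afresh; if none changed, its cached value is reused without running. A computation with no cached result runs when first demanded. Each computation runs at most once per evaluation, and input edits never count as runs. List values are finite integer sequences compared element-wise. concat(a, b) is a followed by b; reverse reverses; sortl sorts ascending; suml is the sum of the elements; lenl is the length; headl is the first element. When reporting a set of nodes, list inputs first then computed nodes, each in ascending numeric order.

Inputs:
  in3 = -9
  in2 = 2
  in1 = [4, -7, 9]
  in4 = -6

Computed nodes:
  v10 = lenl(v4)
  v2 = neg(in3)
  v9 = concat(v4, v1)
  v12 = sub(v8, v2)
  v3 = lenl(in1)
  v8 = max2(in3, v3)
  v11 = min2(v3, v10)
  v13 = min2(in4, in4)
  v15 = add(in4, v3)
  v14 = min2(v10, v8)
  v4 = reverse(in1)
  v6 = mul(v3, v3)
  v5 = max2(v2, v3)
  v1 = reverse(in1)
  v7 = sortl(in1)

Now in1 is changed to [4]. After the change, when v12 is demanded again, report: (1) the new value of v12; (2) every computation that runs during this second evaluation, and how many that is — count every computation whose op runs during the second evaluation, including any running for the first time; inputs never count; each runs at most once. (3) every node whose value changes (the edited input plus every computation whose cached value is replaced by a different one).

v12 now evaluates to -8.
Run set: v3, v8, v12 (3 run).
Changed values: in1, v3, v8, v12.

Initial pass — values computed on the first demand:
  v2 = neg(-9) = 9
  v3 = lenl([4, -7, 9]) = 3
  v8 = max2(-9, 3) = 3
  v12 = sub(3, 9) = -6

Second demand — change propagation:
  v3: re-runs because in1 [4, -7, 9]->[4]; new result 1.
  v8: re-runs because v3 3->1; new result 1.
  v12: re-runs because v8 3->1; new result -8.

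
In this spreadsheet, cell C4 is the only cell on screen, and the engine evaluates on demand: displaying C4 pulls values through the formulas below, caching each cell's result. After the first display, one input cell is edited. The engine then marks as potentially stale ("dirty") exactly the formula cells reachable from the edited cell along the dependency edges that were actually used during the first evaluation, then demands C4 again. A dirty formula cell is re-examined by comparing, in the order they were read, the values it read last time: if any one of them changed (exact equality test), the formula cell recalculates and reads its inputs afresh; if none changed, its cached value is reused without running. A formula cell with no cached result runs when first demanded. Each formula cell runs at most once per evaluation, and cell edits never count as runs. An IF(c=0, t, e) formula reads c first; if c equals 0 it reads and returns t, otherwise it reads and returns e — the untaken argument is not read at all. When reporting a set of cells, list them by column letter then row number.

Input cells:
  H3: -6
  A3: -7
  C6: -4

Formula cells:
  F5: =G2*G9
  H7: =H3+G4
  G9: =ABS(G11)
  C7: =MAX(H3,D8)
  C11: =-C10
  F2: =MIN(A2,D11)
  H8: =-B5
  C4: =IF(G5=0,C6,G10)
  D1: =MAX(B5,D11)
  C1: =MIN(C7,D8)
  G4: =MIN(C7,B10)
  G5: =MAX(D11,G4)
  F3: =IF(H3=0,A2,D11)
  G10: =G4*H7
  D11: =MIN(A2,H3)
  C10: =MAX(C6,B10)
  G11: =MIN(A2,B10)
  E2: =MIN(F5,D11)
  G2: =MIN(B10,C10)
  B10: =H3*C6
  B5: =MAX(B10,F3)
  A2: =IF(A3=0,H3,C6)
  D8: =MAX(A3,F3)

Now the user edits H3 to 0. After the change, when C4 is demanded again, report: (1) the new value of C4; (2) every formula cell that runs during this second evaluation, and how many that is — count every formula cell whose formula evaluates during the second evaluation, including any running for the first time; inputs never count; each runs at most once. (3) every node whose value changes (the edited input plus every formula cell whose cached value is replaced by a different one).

C4 now evaluates to -4.
Run set: B10, C4, C7, D8, D11, F3, G4, G5 (8 run).
Changed values: B10, C4, C7, D8, D11, F3, G4, G5, H3.
The important point: the flipped condition redirects demand; G10, H7 are left stale, never re-checked.

Initial pass — values computed on the first demand:
  A2 = IF(A3=0: A3=-7 -> else branch C6) = -4
  B10 = -6 * -4 = 24
  D11 = MIN(-4, -6) = -6
  F3 = IF(H3=0: H3=-6 -> else branch D11) = -6
  D8 = MAX(-7, -6) = -6
  C7 = MAX(-6, -6) = -6
  G4 = MIN(-6, 24) = -6
  G5 = MAX(-6, -6) = -6
  H7 = -6 + -6 = -12
  G10 = -6 * -12 = 72
  C4 = IF(G5=0: G5=-6 -> else branch G10) = 72

Second demand — change propagation:
  B10: re-runs because H3 -6->0; new result 0.
  D11: re-runs because H3 -6->0; new result -4.
  F3: re-runs because H3 -6->0; D11 -6->-4; new result -4.
  D8: re-runs because F3 -6->-4; new result -4.
  C7: re-runs because H3 -6->0; D8 -6->-4; new result 0.
  G4: re-runs because C7 -6->0; B10 24->0; new result 0.
  G5: re-runs because D11 -6->-4; G4 -6->0; new result 0.
  H7: dirty yet unreached — the second evaluation never asks for it.
  G10: dirty yet unreached — the second evaluation never asks for it.
  C4: re-runs because G5 -6->0; new result -4.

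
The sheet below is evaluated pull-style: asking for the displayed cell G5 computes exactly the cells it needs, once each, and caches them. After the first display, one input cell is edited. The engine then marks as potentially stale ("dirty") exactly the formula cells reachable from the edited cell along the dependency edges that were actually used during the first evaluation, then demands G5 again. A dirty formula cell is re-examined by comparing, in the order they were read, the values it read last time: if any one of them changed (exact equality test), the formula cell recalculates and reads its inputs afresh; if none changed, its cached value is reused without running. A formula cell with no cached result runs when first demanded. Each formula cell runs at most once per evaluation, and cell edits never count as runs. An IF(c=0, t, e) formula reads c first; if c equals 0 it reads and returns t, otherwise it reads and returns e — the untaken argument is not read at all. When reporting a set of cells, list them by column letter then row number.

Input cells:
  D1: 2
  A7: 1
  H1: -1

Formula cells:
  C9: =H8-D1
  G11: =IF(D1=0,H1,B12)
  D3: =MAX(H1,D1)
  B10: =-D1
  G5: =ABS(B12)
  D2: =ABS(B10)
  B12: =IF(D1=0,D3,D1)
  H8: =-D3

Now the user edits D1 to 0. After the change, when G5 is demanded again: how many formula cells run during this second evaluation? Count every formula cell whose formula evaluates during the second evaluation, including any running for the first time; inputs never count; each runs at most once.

First demand of the output computes:
  B12 = IF(D1=0: D1=2 -> else branch D1) = 2
  G5 = ABS(2) = 2

After the edit, cleaning proceeds:
  D3: had never run; runs now, result 0.
  B12: a read changed (D1 2->0; D1 2->0) — executes, giving 0.
  G5: a read changed (B12 2->0) — executes, giving 0.

Note the branch switch — D3 had no cache and runs now for the first time.

3 formula cells run: B12, D3, G5.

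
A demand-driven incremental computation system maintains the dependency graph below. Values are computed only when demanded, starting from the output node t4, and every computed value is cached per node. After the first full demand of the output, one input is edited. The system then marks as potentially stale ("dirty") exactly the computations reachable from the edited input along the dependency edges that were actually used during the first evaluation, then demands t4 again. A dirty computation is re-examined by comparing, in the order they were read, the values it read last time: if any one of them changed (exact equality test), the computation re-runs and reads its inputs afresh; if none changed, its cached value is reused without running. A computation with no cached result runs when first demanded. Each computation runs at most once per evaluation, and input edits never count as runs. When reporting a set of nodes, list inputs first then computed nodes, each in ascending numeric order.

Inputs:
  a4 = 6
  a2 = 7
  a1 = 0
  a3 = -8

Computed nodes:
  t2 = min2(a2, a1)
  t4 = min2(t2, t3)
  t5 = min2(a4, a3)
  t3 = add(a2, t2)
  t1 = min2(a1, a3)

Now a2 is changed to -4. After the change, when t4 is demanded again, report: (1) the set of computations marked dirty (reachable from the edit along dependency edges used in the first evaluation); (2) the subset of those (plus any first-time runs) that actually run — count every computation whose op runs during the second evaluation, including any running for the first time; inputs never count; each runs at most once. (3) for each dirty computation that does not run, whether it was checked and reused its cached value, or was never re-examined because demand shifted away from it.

First evaluation (everything demanded from the output):
  t2 = min2(7, 0) = 0
  t3 = add(7, 0) = 7
  t4 = min2(0, 7) = 0

Propagation after the edit:
  t2: runs — a2 7->-4; result -4.
  t3: runs — a2 7->-4; t2 0->-4; result -8.
  t4: runs — t2 0->-4; t3 7->-8; result -8.

Marked dirty: t2, t3, t4.
Computations that run: t2, t3, t4 — 3 in total.
Every dirty computation ran.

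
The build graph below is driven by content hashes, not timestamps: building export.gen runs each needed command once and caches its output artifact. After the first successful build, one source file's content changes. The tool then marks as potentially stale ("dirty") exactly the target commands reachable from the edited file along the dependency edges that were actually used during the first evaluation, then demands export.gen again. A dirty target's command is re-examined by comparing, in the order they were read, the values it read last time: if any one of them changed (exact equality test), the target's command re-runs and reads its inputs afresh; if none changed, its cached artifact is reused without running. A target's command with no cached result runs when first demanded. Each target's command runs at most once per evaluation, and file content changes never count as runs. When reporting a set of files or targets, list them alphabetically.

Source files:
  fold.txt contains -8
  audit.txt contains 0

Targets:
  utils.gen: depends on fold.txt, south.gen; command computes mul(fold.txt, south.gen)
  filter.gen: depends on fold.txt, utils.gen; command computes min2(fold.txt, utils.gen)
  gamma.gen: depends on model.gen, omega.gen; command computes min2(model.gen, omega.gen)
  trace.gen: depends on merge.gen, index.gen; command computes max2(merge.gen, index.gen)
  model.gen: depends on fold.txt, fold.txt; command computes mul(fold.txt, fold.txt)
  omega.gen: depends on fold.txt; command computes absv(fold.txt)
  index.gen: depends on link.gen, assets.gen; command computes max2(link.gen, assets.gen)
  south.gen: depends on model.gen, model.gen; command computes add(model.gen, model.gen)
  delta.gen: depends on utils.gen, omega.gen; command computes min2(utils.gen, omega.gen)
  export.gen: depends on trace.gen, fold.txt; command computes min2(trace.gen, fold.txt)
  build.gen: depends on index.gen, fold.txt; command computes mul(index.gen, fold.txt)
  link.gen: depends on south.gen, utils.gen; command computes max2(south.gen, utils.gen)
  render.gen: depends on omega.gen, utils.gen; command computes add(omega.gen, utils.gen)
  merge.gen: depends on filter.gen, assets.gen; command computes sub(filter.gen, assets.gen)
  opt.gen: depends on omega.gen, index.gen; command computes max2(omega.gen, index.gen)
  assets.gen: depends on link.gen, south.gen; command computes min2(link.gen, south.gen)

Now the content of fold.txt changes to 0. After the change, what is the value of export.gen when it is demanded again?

export.gen now evaluates to 0.

Initial pass — values computed on the first demand:
  model.gen = mul(-8, -8) = 64
  south.gen = add(64, 64) = 128
  utils.gen = mul(-8, 128) = -1024
  filter.gen = min2(-8, -1024) = -1024
  link.gen = max2(128, -1024) = 128
  assets.gen = min2(128, 128) = 128
  index.gen = max2(128, 128) = 128
  merge.gen = sub(-1024, 128) = -1152
  trace.gen = max2(-1152, 128) = 128
  export.gen = min2(128, -8) = -8

Second demand — change propagation:
  model.gen: re-runs because fold.txt -8->0; fold.txt -8->0; new result 0.
  south.gen: re-runs because model.gen 64->0; model.gen 64->0; new result 0.
  utils.gen: re-runs because fold.txt -8->0; south.gen 128->0; new result 0.
  filter.gen: re-runs because fold.txt -8->0; utils.gen -1024->0; new result 0.
  link.gen: re-runs because south.gen 128->0; utils.gen -1024->0; new result 0.
  assets.gen: re-runs because link.gen 128->0; south.gen 128->0; new result 0.
  index.gen: re-runs because link.gen 128->0; assets.gen 128->0; new result 0.
  merge.gen: re-runs because filter.gen -1024->0; assets.gen 128->0; new result 0.
  trace.gen: re-runs because merge.gen -1152->0; index.gen 128->0; new result 0.
  export.gen: re-runs because trace.gen 128->0; fold.txt -8->0; new result 0.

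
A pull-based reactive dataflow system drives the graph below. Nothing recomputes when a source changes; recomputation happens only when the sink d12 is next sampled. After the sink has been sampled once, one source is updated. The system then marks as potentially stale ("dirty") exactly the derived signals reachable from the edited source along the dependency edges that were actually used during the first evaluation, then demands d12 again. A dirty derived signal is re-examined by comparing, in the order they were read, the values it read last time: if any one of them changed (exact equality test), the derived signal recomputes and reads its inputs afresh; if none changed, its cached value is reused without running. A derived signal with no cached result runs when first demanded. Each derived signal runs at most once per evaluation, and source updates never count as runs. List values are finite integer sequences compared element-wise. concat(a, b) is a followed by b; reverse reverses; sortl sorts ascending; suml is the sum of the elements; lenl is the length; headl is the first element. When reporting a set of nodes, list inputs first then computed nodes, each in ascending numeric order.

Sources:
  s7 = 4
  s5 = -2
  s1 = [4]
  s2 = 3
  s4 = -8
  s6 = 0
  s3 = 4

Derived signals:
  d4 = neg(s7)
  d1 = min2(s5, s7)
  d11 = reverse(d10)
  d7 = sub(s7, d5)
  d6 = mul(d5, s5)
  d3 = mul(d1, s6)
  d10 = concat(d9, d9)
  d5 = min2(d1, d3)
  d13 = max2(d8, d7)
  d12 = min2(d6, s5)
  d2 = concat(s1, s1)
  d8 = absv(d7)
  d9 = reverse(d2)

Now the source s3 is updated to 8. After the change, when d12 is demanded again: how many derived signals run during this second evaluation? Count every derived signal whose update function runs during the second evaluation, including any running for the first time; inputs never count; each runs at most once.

Derived signals that run: none — 0 in total.
Key observation: s3 is never demanded by the output, so the edit triggers no recomputation at all.

First evaluation (everything demanded from the output):
  d1 = min2(-2, 4) = -2
  d3 = mul(-2, 0) = 0
  d5 = min2(-2, 0) = -2
  d6 = mul(-2, -2) = 4
  d12 = min2(4, -2) = -2

Propagation after the edit:
  s3 feeds no computation that the output demands — nothing is marked dirty and nothing runs.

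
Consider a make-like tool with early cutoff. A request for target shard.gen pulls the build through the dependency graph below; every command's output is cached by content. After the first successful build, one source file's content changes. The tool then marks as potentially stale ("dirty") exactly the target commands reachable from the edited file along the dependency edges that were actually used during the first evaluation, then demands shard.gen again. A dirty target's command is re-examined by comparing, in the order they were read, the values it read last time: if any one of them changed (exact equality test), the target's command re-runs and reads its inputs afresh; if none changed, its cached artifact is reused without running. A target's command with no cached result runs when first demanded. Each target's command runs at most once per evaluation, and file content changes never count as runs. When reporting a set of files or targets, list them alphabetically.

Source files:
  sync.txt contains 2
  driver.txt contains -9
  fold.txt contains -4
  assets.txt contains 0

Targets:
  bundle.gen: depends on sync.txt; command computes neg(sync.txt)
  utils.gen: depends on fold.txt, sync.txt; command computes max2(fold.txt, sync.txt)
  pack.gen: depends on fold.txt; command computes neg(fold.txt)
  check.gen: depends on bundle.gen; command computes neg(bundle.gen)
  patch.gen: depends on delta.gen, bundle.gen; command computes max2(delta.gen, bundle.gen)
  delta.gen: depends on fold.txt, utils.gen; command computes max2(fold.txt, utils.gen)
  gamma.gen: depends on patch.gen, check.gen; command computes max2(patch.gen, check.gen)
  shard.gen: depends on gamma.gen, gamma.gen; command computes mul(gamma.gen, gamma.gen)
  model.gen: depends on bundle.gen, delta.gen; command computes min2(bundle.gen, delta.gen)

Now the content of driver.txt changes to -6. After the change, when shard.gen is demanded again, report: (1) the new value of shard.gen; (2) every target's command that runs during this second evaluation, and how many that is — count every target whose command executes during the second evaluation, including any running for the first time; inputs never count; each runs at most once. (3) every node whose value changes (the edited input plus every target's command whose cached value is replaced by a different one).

Demanding shard.gen again yields 4.
0 target commands run: none.
The nodes whose values change: driver.txt.
Note the shortcut — nothing in the graph depends on driver.txt at all, so no recomputation happens.

First demand of the output computes:
  bundle.gen = neg(2) = -2
  check.gen = neg(-2) = 2
  utils.gen = max2(-4, 2) = 2
  delta.gen = max2(-4, 2) = 2
  patch.gen = max2(2, -2) = 2
  gamma.gen = max2(2, 2) = 2
  shard.gen = mul(2, 2) = 4

After the edit, cleaning proceeds:
  no node depends on driver.txt at all; the second demand re-runs nothing.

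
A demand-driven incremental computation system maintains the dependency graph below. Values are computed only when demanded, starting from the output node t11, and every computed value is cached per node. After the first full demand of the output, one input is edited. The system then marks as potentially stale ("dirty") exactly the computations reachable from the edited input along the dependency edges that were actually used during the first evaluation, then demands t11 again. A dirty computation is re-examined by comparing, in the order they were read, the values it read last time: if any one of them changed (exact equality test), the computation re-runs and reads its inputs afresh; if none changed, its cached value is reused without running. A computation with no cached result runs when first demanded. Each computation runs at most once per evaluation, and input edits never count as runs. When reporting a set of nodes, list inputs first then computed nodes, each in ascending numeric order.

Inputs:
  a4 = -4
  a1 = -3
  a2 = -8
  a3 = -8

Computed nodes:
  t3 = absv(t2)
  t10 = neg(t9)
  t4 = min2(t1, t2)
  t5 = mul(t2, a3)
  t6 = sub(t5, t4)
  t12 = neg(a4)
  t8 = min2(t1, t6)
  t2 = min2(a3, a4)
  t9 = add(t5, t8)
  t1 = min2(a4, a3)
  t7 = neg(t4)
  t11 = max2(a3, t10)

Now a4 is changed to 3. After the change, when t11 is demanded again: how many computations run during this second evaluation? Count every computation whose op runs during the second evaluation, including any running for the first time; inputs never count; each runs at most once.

Computations that run: t1, t2 — 2 in total.
Key observation: the cutoff stops propagation at t4 — its inputs' values are unchanged, so it reuses its cache.

First evaluation (everything demanded from the output):
  t1 = min2(-4, -8) = -8
  t2 = min2(-8, -4) = -8
  t4 = min2(-8, -8) = -8
  t5 = mul(-8, -8) = 64
  t6 = sub(64, -8) = 72
  t8 = min2(-8, 72) = -8
  t9 = add(64, -8) = 56
  t10 = neg(56) = -56
  t11 = max2(-8, -56) = -8

Propagation after the edit:
  t1: runs — a4 -4->3; result -8 (same value as before).
  t2: runs — a4 -4->3; result -8 (same value as before).
  t4: checked — values it read are unchanged (t1 unchanged, t2 unchanged); reused cached -8 without running.
  t5: checked — values it read are unchanged (t2 unchanged, a3 unchanged); reused cached 64 without running.
  t6: checked — values it read are unchanged (t5 unchanged, t4 unchanged); reused cached 72 without running.
  t8: checked — values it read are unchanged (t1 unchanged, t6 unchanged); reused cached -8 without running.
  t9: checked — values it read are unchanged (t5 unchanged, t8 unchanged); reused cached 56 without running.
  t10: checked — values it read are unchanged (t9 unchanged); reused cached -56 without running.
  t11: checked — values it read are unchanged (a3 unchanged, t10 unchanged); reused cached -8 without running.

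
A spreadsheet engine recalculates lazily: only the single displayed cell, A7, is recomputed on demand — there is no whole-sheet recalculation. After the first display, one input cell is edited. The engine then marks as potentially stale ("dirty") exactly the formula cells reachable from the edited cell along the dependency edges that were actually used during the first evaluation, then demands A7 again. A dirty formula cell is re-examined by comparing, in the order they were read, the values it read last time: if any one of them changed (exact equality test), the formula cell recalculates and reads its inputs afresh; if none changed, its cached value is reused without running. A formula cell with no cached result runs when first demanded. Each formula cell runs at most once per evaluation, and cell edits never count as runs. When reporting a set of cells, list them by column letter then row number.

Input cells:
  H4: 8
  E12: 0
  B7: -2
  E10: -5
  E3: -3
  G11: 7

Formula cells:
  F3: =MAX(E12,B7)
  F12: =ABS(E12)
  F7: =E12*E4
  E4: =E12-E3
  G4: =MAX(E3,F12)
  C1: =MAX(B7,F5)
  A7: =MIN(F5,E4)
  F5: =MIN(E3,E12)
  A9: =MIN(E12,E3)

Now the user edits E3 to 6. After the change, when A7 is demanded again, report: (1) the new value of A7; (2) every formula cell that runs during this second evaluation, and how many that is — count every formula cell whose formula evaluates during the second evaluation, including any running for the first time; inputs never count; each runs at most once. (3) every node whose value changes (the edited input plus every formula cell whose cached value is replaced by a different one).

First evaluation (everything demanded from the output):
  E4 = 0 - -3 = 3
  F5 = MIN(-3, 0) = -3
  A7 = MIN(-3, 3) = -3

Propagation after the edit:
  E4: runs — E3 -3->6; result -6.
  F5: runs — E3 -3->6; result 0.
  A7: runs — F5 -3->0; E4 3->-6; result -6.

New value of A7: -6.
Formula cells that run: A7, E4, F5 — 3 in total.
Values that change: A7, E3, E4, F5.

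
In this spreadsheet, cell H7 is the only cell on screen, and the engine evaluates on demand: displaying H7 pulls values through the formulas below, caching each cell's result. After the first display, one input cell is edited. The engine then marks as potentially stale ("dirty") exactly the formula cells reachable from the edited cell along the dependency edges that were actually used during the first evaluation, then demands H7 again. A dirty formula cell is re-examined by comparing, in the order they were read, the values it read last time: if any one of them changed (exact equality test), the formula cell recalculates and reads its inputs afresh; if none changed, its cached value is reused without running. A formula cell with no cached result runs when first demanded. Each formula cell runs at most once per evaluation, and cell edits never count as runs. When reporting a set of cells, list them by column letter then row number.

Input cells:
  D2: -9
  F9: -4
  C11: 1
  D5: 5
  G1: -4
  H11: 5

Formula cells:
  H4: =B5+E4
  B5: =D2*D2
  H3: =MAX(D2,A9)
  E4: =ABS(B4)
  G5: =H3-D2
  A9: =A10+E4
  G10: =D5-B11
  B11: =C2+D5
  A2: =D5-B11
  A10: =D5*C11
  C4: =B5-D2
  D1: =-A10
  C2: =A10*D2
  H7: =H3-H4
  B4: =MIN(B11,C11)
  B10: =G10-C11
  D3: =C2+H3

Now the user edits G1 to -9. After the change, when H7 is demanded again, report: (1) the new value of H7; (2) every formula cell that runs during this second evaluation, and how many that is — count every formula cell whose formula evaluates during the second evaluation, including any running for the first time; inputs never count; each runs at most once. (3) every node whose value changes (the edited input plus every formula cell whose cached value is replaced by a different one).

H7 now evaluates to -76.
Run set: none (0 run).
Changed values: G1.
The important point: nothing the output needs ever reads G1, so the edit is invisible to it.

Initial pass — values computed on the first demand:
  A10 = 5 * 1 = 5
  B5 = -9 * -9 = 81
  C2 = 5 * -9 = -45
  B11 = -45 + 5 = -40
  B4 = MIN(-40, 1) = -40
  E4 = ABS(-40) = 40
  A9 = 5 + 40 = 45
  H3 = MAX(-9, 45) = 45
  H4 = 81 + 40 = 121
  H7 = 45 - 121 = -76

Second demand — change propagation:
  no demanded computation ever read G1, so the edit dirties nothing and nothing runs.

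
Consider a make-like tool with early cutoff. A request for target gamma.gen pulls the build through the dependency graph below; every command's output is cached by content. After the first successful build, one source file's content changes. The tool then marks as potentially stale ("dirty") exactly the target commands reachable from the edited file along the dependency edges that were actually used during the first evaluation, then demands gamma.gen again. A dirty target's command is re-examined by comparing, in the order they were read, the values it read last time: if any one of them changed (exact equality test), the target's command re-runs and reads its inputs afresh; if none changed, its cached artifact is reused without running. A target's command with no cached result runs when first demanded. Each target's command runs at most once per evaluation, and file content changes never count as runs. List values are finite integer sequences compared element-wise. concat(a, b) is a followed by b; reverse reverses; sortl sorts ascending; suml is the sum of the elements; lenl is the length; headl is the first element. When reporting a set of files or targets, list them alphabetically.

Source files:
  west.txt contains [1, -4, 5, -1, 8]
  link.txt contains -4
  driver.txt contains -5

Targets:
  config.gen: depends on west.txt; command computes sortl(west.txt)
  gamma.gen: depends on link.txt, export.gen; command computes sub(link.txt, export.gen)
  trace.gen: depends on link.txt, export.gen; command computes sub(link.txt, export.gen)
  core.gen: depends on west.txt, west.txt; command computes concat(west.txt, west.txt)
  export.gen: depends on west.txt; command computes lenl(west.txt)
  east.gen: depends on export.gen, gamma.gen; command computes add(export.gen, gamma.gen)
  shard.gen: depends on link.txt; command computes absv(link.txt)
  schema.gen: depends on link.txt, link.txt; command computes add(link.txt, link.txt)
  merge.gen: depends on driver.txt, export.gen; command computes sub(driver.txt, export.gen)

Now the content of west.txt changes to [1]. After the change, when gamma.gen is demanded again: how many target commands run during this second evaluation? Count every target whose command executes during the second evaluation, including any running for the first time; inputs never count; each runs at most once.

First demand of the output computes:
  export.gen = lenl([1, -4, 5, -1, 8]) = 5
  gamma.gen = sub(-4, 5) = -9

After the edit, cleaning proceeds:
  export.gen: a read changed (west.txt [1, -4, 5, -1, 8]->[1]) — executes, giving 1.
  gamma.gen: a read changed (export.gen 5->1) — executes, giving -5.

2 target commands run: export.gen, gamma.gen.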